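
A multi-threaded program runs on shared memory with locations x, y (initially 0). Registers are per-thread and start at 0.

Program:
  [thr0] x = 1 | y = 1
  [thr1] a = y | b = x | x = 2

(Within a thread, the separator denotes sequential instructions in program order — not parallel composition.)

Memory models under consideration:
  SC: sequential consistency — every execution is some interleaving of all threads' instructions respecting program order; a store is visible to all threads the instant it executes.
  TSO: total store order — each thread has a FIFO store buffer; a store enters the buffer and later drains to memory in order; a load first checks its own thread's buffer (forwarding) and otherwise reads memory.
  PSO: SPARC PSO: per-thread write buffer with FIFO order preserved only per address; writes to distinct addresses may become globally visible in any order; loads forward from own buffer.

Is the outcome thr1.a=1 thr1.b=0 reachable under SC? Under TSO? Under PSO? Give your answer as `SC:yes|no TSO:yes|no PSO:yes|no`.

outcome vector order: (thr1.a,thr1.b)
under SC → 0/0, 0/1, 1/1
under TSO → 0/0, 0/1, 1/1
under PSO → 0/0, 0/1, 1/0, 1/1
target 1/0 ∈ {PSO}

SC:no TSO:no PSO:yes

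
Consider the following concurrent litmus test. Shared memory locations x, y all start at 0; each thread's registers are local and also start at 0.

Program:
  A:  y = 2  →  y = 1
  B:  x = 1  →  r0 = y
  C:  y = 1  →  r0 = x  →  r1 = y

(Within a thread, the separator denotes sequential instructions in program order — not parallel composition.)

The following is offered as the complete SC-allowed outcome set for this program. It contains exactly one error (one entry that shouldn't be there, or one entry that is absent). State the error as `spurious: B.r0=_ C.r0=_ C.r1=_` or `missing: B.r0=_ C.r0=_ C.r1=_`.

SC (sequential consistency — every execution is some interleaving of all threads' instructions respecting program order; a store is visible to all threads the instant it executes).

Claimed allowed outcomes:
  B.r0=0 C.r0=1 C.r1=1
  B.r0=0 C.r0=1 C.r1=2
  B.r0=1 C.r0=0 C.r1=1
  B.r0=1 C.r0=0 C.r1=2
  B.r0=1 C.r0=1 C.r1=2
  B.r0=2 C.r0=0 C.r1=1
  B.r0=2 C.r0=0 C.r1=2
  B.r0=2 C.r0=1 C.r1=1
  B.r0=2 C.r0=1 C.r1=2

missing: B.r0=1 C.r0=1 C.r1=1

outcome vector order: (B.r0,C.r0,C.r1)
[SC] allowed = {<0 1 1>; <0 1 2>; <1 0 1>; <1 0 2>; <1 1 1>; <1 1 2>; <2 0 1>; <2 0 2>; <2 1 1>; <2 1 2>}
SC∖claimed = {<1 1 1>}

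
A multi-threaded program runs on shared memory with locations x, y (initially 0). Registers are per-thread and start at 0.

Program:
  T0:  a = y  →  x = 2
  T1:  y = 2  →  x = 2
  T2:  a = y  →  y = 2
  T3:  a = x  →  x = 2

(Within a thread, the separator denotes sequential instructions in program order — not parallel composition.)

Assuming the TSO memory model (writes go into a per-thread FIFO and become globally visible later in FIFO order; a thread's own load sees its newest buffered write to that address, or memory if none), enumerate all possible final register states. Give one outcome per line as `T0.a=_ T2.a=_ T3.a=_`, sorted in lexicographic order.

outcome vector order: (T0.a,T2.a,T3.a)
|TSO outcomes| = 8

T0.a=0 T2.a=0 T3.a=0
T0.a=0 T2.a=0 T3.a=2
T0.a=0 T2.a=2 T3.a=0
T0.a=0 T2.a=2 T3.a=2
T0.a=2 T2.a=0 T3.a=0
T0.a=2 T2.a=0 T3.a=2
T0.a=2 T2.a=2 T3.a=0
T0.a=2 T2.a=2 T3.a=2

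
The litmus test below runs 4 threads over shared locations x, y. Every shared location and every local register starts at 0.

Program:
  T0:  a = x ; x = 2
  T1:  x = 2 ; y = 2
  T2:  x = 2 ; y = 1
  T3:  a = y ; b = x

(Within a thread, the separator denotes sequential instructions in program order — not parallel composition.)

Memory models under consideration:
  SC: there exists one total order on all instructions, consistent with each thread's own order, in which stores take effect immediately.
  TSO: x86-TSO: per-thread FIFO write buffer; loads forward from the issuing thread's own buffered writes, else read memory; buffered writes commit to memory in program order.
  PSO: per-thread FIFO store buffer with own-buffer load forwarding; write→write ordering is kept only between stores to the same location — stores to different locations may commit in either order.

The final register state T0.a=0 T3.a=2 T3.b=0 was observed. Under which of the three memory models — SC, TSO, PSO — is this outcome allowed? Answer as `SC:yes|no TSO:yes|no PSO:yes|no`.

SC:no TSO:no PSO:yes

outcome vector order: (T0.a,T3.a,T3.b)
[SC] allowed = {0/0/0, 0/0/2, 0/1/2, 0/2/2, 2/0/0, 2/0/2, 2/1/2, 2/2/2}
[TSO] allowed = {0/0/0, 0/0/2, 0/1/2, 0/2/2, 2/0/0, 2/0/2, 2/1/2, 2/2/2}
[PSO] allowed = {0/0/0, 0/0/2, 0/1/0, 0/1/2, 0/2/0, 0/2/2, 2/0/0, 2/0/2, 2/1/0, 2/1/2, 2/2/0, 2/2/2}
target 0/2/0 ∈ {PSO}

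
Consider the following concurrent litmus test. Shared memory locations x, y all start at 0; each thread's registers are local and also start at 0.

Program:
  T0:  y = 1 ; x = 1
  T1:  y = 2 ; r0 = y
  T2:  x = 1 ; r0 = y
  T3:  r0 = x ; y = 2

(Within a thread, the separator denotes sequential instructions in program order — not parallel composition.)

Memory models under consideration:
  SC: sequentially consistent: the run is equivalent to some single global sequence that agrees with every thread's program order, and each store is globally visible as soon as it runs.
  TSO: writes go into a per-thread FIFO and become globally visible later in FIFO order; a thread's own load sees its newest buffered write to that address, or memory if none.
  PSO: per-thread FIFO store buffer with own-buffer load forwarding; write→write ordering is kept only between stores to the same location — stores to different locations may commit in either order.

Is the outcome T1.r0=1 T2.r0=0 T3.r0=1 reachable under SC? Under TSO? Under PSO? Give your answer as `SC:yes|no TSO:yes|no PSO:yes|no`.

outcome vector order: (T1.r0,T2.r0,T3.r0)
SC (12): 1/0/0; 1/0/1; 1/1/0; 1/1/1; 1/2/0; 1/2/1; 2/0/0; 2/0/1; 2/1/0; 2/1/1; 2/2/0; 2/2/1
TSO (12): 1/0/0; 1/0/1; 1/1/0; 1/1/1; 1/2/0; 1/2/1; 2/0/0; 2/0/1; 2/1/0; 2/1/1; 2/2/0; 2/2/1
PSO (12): 1/0/0; 1/0/1; 1/1/0; 1/1/1; 1/2/0; 1/2/1; 2/0/0; 2/0/1; 2/1/0; 2/1/1; 2/2/0; 2/2/1
target 1/0/1 ∈ {SC,TSO,PSO}

SC:yes TSO:yes PSO:yes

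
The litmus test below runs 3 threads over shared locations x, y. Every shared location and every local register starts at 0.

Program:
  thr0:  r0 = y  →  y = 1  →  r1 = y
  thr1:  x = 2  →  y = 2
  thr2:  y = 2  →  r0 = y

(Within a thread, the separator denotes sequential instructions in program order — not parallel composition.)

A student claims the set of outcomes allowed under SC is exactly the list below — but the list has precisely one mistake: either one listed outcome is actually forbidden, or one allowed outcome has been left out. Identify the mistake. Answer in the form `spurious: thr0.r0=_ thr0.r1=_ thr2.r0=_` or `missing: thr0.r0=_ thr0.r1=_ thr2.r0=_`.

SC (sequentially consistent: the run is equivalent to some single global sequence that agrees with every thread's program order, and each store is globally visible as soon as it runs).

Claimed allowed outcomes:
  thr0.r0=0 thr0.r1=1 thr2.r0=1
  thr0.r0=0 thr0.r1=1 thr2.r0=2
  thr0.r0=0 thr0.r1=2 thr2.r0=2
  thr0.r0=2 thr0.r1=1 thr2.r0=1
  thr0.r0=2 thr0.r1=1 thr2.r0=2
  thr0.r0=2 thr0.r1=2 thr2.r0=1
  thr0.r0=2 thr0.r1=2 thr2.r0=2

missing: thr0.r0=0 thr0.r1=2 thr2.r0=1

outcome vector order: (thr0.r0,thr0.r1,thr2.r0)
SC: 8 outcomes — {<0 1 1> <0 1 2> <0 2 1> <0 2 2> <2 1 1> <2 1 2> <2 2 1> <2 2 2>}
SC∖claimed = {<0 2 1>}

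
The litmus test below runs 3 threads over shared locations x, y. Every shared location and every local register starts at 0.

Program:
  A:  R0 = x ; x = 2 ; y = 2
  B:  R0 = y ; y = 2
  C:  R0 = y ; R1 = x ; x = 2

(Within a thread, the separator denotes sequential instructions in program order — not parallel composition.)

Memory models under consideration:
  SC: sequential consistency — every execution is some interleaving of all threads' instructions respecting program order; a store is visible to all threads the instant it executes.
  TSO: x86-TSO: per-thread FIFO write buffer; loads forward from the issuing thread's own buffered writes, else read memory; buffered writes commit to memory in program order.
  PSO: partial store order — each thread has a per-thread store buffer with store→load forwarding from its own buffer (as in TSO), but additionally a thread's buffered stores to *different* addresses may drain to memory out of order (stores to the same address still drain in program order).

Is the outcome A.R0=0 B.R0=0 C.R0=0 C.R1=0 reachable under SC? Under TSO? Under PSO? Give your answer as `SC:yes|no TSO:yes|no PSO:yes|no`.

SC:yes TSO:yes PSO:yes

outcome vector order: (A.R0,B.R0,C.R0,C.R1)
[SC] allowed = {0/0/0/0, 0/0/0/2, 0/0/2/0, 0/0/2/2, 0/2/0/0, 0/2/0/2, 0/2/2/2, 2/0/0/0, 2/0/2/0, 2/2/0/0}
[TSO] allowed = {0/0/0/0, 0/0/0/2, 0/0/2/0, 0/0/2/2, 0/2/0/0, 0/2/0/2, 0/2/2/2, 2/0/0/0, 2/0/2/0, 2/2/0/0}
[PSO] allowed = {0/0/0/0, 0/0/0/2, 0/0/2/0, 0/0/2/2, 0/2/0/0, 0/2/0/2, 0/2/2/0, 0/2/2/2, 2/0/0/0, 2/0/2/0, 2/2/0/0}
target 0/0/0/0 ∈ {SC,TSO,PSO}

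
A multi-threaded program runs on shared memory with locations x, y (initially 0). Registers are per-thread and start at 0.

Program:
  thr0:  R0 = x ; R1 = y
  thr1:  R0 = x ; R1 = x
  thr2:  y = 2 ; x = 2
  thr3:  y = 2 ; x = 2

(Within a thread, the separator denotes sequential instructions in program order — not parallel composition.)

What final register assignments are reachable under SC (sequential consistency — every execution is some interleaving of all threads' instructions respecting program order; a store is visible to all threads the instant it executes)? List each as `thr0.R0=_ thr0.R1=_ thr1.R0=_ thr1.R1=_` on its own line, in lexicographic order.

thr0.R0=0 thr0.R1=0 thr1.R0=0 thr1.R1=0
thr0.R0=0 thr0.R1=0 thr1.R0=0 thr1.R1=2
thr0.R0=0 thr0.R1=0 thr1.R0=2 thr1.R1=2
thr0.R0=0 thr0.R1=2 thr1.R0=0 thr1.R1=0
thr0.R0=0 thr0.R1=2 thr1.R0=0 thr1.R1=2
thr0.R0=0 thr0.R1=2 thr1.R0=2 thr1.R1=2
thr0.R0=2 thr0.R1=2 thr1.R0=0 thr1.R1=0
thr0.R0=2 thr0.R1=2 thr1.R0=0 thr1.R1=2
thr0.R0=2 thr0.R1=2 thr1.R0=2 thr1.R1=2

outcome vector order: (thr0.R0,thr0.R1,thr1.R0,thr1.R1)
|SC outcomes| = 9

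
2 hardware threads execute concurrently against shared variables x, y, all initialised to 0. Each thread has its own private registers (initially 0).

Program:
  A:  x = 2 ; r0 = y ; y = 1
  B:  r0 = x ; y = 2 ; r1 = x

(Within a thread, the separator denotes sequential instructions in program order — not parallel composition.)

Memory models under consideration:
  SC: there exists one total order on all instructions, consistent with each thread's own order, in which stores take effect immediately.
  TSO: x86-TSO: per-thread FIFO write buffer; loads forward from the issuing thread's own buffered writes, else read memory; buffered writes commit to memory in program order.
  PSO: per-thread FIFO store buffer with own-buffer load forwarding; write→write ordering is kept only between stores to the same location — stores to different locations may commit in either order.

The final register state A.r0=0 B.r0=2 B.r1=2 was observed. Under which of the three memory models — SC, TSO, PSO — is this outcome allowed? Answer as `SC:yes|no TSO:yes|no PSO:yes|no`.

outcome vector order: (A.r0,B.r0,B.r1)
under SC → <0 0 2> <0 2 2> <2 0 0> <2 0 2> <2 2 2>
under TSO → <0 0 0> <0 0 2> <0 2 2> <2 0 0> <2 0 2> <2 2 2>
under PSO → <0 0 0> <0 0 2> <0 2 2> <2 0 0> <2 0 2> <2 2 2>
target <0 2 2> ∈ {SC,TSO,PSO}

SC:yes TSO:yes PSO:yes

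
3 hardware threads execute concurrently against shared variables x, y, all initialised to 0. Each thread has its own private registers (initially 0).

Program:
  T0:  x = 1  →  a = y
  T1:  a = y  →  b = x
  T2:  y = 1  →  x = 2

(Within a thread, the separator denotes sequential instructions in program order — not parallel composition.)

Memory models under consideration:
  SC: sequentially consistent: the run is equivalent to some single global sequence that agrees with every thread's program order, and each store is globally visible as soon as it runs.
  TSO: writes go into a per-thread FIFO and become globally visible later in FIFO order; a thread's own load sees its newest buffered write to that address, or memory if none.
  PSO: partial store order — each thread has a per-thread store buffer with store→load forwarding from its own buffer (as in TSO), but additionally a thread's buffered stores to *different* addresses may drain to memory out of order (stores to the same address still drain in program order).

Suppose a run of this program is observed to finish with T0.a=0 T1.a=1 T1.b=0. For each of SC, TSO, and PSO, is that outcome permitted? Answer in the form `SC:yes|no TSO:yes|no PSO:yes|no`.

SC:no TSO:yes PSO:yes

outcome vector order: (T0.a,T1.a,T1.b)
SC (11): 0/0/0, 0/0/1, 0/0/2, 0/1/1, 0/1/2, 1/0/0, 1/0/1, 1/0/2, 1/1/0, 1/1/1, 1/1/2
TSO (12): 0/0/0, 0/0/1, 0/0/2, 0/1/0, 0/1/1, 0/1/2, 1/0/0, 1/0/1, 1/0/2, 1/1/0, 1/1/1, 1/1/2
PSO (12): 0/0/0, 0/0/1, 0/0/2, 0/1/0, 0/1/1, 0/1/2, 1/0/0, 1/0/1, 1/0/2, 1/1/0, 1/1/1, 1/1/2
target 0/1/0 ∈ {TSO,PSO}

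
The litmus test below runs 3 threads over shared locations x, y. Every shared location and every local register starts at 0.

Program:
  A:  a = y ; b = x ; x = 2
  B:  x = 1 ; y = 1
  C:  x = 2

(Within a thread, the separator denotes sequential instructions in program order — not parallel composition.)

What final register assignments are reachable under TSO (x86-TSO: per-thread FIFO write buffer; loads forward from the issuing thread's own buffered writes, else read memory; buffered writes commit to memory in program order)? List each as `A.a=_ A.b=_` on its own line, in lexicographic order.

outcome vector order: (A.a,A.b)
|TSO outcomes| = 5

A.a=0 A.b=0
A.a=0 A.b=1
A.a=0 A.b=2
A.a=1 A.b=1
A.a=1 A.b=2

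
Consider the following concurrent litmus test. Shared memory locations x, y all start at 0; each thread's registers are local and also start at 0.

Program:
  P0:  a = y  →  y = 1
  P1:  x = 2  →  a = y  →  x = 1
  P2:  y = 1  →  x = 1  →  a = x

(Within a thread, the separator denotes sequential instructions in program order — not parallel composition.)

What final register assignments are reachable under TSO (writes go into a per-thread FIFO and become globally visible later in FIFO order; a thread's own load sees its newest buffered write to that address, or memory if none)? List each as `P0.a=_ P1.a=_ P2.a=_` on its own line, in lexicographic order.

outcome vector order: (P0.a,P1.a,P2.a)
|TSO outcomes| = 8

P0.a=0 P1.a=0 P2.a=1
P0.a=0 P1.a=0 P2.a=2
P0.a=0 P1.a=1 P2.a=1
P0.a=0 P1.a=1 P2.a=2
P0.a=1 P1.a=0 P2.a=1
P0.a=1 P1.a=0 P2.a=2
P0.a=1 P1.a=1 P2.a=1
P0.a=1 P1.a=1 P2.a=2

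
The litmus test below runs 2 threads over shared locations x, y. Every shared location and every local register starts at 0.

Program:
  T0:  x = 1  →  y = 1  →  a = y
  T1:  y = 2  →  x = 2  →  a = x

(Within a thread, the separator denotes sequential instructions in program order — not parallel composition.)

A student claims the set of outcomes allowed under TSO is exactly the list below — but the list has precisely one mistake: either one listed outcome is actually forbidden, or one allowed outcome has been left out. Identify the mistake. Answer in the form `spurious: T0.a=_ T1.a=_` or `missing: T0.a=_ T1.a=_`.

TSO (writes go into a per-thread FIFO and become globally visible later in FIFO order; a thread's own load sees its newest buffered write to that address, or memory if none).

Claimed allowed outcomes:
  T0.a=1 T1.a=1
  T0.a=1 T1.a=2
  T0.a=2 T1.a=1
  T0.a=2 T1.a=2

outcome vector order: (T0.a,T1.a)
TSO (3): (1,1) (1,2) (2,2)
claimed∖TSO = {(2,1)}

spurious: T0.a=2 T1.a=1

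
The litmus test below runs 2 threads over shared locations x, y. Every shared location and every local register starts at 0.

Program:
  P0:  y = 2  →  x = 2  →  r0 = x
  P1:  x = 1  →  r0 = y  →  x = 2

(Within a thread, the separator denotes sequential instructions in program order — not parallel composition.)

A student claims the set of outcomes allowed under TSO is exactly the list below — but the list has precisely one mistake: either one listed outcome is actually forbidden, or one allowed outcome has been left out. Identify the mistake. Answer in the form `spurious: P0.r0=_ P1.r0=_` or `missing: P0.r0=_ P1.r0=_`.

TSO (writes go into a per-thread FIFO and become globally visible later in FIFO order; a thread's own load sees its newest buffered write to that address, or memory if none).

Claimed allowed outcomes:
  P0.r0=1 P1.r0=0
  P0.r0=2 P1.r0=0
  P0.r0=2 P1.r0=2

outcome vector order: (P0.r0,P1.r0)
under TSO → (1,0) (1,2) (2,0) (2,2)
TSO∖claimed = {(1,2)}

missing: P0.r0=1 P1.r0=2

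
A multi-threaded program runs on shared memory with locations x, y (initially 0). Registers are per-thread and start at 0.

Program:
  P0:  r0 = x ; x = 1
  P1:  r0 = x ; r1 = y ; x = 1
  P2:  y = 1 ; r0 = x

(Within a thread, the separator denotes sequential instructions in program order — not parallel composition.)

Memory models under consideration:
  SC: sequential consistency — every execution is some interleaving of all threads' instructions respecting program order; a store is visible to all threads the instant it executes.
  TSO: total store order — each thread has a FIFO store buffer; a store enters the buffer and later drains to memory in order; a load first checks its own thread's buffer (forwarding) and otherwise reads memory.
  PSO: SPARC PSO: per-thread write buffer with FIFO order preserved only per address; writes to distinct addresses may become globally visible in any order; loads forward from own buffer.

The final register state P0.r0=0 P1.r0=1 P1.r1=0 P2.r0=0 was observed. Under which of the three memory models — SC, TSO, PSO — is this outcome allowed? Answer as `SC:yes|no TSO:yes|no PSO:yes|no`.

SC:no TSO:yes PSO:yes

outcome vector order: (P0.r0,P1.r0,P1.r1,P2.r0)
SC (11): <0 0 0 0>; <0 0 0 1>; <0 0 1 0>; <0 0 1 1>; <0 1 0 1>; <0 1 1 0>; <0 1 1 1>; <1 0 0 0>; <1 0 0 1>; <1 0 1 0>; <1 0 1 1>
TSO (12): <0 0 0 0>; <0 0 0 1>; <0 0 1 0>; <0 0 1 1>; <0 1 0 0>; <0 1 0 1>; <0 1 1 0>; <0 1 1 1>; <1 0 0 0>; <1 0 0 1>; <1 0 1 0>; <1 0 1 1>
PSO (12): <0 0 0 0>; <0 0 0 1>; <0 0 1 0>; <0 0 1 1>; <0 1 0 0>; <0 1 0 1>; <0 1 1 0>; <0 1 1 1>; <1 0 0 0>; <1 0 0 1>; <1 0 1 0>; <1 0 1 1>
target <0 1 0 0> ∈ {TSO,PSO}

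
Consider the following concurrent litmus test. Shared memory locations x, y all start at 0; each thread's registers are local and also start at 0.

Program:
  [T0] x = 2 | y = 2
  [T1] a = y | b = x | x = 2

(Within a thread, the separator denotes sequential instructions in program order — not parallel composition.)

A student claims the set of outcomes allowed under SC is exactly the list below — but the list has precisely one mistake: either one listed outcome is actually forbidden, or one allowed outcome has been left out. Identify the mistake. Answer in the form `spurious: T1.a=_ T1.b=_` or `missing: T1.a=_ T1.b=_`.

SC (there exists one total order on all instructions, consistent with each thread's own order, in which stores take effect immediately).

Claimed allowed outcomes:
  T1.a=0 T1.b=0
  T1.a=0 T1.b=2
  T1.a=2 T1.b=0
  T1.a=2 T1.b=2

outcome vector order: (T1.a,T1.b)
SC (3): <0 0> <0 2> <2 2>
claimed∖SC = {<2 0>}

spurious: T1.a=2 T1.b=0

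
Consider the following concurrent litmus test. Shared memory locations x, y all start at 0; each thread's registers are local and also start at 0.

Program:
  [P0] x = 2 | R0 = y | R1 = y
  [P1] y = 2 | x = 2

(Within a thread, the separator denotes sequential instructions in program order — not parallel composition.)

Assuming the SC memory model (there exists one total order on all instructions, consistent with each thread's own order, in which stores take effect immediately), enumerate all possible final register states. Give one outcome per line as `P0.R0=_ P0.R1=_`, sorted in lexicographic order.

outcome vector order: (P0.R0,P0.R1)
|SC outcomes| = 3

P0.R0=0 P0.R1=0
P0.R0=0 P0.R1=2
P0.R0=2 P0.R1=2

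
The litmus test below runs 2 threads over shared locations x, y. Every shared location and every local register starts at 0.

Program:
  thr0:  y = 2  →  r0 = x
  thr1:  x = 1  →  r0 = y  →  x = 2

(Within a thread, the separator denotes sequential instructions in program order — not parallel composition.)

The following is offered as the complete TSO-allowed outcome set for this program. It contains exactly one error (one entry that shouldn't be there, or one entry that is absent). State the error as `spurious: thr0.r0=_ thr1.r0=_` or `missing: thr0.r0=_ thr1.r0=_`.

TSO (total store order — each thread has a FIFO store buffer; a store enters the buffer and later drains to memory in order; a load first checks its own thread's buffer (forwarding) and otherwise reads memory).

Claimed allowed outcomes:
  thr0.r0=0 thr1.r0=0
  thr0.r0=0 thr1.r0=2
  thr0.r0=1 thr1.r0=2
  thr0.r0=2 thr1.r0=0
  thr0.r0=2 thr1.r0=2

outcome vector order: (thr0.r0,thr1.r0)
under TSO → (0,0), (0,2), (1,0), (1,2), (2,0), (2,2)
TSO∖claimed = {(1,0)}

missing: thr0.r0=1 thr1.r0=0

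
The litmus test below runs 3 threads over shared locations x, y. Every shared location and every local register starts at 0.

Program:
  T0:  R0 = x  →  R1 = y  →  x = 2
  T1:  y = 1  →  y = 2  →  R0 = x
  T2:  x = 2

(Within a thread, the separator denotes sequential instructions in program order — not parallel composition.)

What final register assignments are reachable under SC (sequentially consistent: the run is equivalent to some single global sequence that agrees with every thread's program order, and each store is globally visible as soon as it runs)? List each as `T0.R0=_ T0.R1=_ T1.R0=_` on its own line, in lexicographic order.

T0.R0=0 T0.R1=0 T1.R0=0
T0.R0=0 T0.R1=0 T1.R0=2
T0.R0=0 T0.R1=1 T1.R0=0
T0.R0=0 T0.R1=1 T1.R0=2
T0.R0=0 T0.R1=2 T1.R0=0
T0.R0=0 T0.R1=2 T1.R0=2
T0.R0=2 T0.R1=0 T1.R0=2
T0.R0=2 T0.R1=1 T1.R0=2
T0.R0=2 T0.R1=2 T1.R0=0
T0.R0=2 T0.R1=2 T1.R0=2

outcome vector order: (T0.R0,T0.R1,T1.R0)
|SC outcomes| = 10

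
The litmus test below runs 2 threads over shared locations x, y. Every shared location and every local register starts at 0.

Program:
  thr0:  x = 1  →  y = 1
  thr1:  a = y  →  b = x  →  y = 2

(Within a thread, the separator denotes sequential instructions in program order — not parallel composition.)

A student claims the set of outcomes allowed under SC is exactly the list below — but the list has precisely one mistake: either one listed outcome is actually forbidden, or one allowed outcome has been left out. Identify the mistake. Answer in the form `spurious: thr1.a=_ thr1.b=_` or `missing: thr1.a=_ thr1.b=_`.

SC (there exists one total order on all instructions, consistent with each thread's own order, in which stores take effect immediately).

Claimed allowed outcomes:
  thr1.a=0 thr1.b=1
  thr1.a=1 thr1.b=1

missing: thr1.a=0 thr1.b=0

outcome vector order: (thr1.a,thr1.b)
[SC] allowed = {<0 0>; <0 1>; <1 1>}
SC∖claimed = {<0 0>}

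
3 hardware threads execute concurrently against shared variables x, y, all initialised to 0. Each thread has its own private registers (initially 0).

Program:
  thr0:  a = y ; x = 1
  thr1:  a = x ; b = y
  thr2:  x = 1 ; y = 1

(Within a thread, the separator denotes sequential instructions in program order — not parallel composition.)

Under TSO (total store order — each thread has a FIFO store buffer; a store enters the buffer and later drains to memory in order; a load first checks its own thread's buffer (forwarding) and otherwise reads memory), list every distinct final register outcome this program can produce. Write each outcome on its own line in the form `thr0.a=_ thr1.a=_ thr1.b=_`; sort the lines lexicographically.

outcome vector order: (thr0.a,thr1.a,thr1.b)
|TSO outcomes| = 8

thr0.a=0 thr1.a=0 thr1.b=0
thr0.a=0 thr1.a=0 thr1.b=1
thr0.a=0 thr1.a=1 thr1.b=0
thr0.a=0 thr1.a=1 thr1.b=1
thr0.a=1 thr1.a=0 thr1.b=0
thr0.a=1 thr1.a=0 thr1.b=1
thr0.a=1 thr1.a=1 thr1.b=0
thr0.a=1 thr1.a=1 thr1.b=1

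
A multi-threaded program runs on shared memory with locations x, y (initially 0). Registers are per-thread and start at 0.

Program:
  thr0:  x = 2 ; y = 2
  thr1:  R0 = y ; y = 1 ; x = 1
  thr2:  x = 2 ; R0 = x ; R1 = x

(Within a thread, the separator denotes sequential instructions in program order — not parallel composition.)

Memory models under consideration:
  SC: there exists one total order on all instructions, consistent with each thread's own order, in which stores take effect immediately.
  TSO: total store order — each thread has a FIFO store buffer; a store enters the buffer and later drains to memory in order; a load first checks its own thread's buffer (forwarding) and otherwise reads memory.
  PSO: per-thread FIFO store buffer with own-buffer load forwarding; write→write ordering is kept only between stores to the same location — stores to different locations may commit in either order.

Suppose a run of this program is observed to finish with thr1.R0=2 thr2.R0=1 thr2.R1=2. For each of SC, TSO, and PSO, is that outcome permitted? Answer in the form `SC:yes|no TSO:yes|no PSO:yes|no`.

outcome vector order: (thr1.R0,thr2.R0,thr2.R1)
SC (7): 011, 012, 021, 022, 211, 221, 222
TSO (7): 011, 012, 021, 022, 211, 221, 222
PSO (8): 011, 012, 021, 022, 211, 212, 221, 222
target 212 ∈ {PSO}

SC:no TSO:no PSO:yes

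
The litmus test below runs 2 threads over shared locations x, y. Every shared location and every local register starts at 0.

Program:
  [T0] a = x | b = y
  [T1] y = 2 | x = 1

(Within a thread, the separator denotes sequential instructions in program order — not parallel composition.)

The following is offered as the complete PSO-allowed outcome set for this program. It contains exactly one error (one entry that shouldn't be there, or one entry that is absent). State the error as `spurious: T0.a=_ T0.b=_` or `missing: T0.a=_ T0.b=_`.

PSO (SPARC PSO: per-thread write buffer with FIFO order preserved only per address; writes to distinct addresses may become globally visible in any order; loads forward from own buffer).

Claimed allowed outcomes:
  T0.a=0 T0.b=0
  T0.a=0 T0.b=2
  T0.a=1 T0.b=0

outcome vector order: (T0.a,T0.b)
PSO (4): 00; 02; 10; 12
PSO∖claimed = {12}

missing: T0.a=1 T0.b=2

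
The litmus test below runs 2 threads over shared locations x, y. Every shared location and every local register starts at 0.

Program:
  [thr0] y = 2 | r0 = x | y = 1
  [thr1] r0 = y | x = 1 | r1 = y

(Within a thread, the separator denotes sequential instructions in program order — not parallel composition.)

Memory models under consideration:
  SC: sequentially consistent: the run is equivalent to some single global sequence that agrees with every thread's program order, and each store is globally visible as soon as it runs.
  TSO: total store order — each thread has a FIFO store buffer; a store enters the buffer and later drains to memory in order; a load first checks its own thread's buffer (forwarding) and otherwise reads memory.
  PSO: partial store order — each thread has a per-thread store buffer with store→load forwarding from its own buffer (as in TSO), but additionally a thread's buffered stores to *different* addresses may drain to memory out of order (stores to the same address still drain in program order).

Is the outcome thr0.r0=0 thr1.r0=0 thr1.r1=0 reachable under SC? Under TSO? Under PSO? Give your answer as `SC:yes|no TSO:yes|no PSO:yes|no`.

outcome vector order: (thr0.r0,thr1.r0,thr1.r1)
SC (10): 0/0/1; 0/0/2; 0/1/1; 0/2/1; 0/2/2; 1/0/0; 1/0/1; 1/0/2; 1/2/1; 1/2/2
TSO (11): 0/0/0; 0/0/1; 0/0/2; 0/1/1; 0/2/1; 0/2/2; 1/0/0; 1/0/1; 1/0/2; 1/2/1; 1/2/2
PSO (11): 0/0/0; 0/0/1; 0/0/2; 0/1/1; 0/2/1; 0/2/2; 1/0/0; 1/0/1; 1/0/2; 1/2/1; 1/2/2
target 0/0/0 ∈ {TSO,PSO}

SC:no TSO:yes PSO:yes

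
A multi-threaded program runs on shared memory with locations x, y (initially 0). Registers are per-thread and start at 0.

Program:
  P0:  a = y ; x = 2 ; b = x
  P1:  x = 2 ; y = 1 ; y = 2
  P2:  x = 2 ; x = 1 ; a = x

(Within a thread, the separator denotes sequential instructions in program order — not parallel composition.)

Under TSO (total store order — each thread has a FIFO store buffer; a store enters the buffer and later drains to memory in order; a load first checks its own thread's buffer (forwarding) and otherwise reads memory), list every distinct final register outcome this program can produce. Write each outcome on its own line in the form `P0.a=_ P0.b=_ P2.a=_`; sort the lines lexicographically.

P0.a=0 P0.b=1 P2.a=1
P0.a=0 P0.b=1 P2.a=2
P0.a=0 P0.b=2 P2.a=1
P0.a=0 P0.b=2 P2.a=2
P0.a=1 P0.b=1 P2.a=1
P0.a=1 P0.b=2 P2.a=1
P0.a=1 P0.b=2 P2.a=2
P0.a=2 P0.b=1 P2.a=1
P0.a=2 P0.b=2 P2.a=1
P0.a=2 P0.b=2 P2.a=2

outcome vector order: (P0.a,P0.b,P2.a)
|TSO outcomes| = 10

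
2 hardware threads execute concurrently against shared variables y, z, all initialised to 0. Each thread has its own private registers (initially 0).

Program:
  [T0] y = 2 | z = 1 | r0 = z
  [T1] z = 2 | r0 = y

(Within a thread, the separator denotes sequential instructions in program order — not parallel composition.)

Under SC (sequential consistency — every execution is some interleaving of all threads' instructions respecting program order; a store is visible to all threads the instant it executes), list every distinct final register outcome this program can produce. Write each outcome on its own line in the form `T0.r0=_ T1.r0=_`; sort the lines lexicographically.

T0.r0=1 T1.r0=0
T0.r0=1 T1.r0=2
T0.r0=2 T1.r0=2

outcome vector order: (T0.r0,T1.r0)
|SC outcomes| = 3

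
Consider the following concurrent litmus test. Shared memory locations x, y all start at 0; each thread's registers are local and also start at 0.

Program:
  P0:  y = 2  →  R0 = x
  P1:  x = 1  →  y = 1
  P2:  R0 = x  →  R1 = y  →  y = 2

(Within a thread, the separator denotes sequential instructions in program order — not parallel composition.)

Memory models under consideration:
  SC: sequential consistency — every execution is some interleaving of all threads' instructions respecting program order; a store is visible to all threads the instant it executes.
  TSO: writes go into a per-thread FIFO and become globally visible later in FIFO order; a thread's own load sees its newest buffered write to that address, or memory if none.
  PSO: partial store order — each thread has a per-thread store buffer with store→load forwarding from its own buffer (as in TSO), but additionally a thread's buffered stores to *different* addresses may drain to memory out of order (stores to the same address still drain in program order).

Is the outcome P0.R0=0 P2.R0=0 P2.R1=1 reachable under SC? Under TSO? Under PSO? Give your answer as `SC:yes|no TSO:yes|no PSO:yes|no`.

SC:yes TSO:yes PSO:yes

outcome vector order: (P0.R0,P2.R0,P2.R1)
[SC] allowed = {000, 001, 002, 011, 012, 100, 101, 102, 110, 111, 112}
[TSO] allowed = {000, 001, 002, 010, 011, 012, 100, 101, 102, 110, 111, 112}
[PSO] allowed = {000, 001, 002, 010, 011, 012, 100, 101, 102, 110, 111, 112}
target 001 ∈ {SC,TSO,PSO}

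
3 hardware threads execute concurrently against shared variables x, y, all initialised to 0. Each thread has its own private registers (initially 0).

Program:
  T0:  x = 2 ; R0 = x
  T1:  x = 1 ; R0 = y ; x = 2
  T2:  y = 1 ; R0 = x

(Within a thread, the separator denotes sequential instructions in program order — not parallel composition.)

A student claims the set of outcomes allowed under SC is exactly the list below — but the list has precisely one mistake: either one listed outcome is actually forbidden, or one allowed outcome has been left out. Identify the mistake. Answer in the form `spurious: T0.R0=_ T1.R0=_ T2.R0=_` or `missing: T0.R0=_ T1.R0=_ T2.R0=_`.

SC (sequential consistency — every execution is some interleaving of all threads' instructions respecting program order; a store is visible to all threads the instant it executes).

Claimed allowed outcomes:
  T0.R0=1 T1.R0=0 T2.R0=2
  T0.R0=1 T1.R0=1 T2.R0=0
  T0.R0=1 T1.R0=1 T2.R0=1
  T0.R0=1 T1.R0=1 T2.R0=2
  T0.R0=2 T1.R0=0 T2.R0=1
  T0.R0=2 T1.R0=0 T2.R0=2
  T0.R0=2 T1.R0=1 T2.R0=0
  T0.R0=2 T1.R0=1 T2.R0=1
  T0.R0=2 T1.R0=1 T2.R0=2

outcome vector order: (T0.R0,T1.R0,T2.R0)
SC: 10 outcomes — {(1,0,1), (1,0,2), (1,1,0), (1,1,1), (1,1,2), (2,0,1), (2,0,2), (2,1,0), (2,1,1), (2,1,2)}
SC∖claimed = {(1,0,1)}

missing: T0.R0=1 T1.R0=0 T2.R0=1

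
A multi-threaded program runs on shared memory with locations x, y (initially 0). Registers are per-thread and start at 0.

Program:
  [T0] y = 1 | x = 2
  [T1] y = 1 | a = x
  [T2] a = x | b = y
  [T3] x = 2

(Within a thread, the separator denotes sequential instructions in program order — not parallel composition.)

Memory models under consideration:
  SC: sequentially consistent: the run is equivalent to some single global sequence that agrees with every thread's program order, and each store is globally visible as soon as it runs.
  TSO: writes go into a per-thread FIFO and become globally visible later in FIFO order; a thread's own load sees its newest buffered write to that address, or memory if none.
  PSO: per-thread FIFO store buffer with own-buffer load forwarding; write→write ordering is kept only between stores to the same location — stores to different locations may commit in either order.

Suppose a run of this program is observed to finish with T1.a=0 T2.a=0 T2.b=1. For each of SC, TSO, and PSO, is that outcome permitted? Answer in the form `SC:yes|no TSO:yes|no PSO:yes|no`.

SC:yes TSO:yes PSO:yes

outcome vector order: (T1.a,T2.a,T2.b)
SC (7): <0 0 0>; <0 0 1>; <0 2 1>; <2 0 0>; <2 0 1>; <2 2 0>; <2 2 1>
TSO (8): <0 0 0>; <0 0 1>; <0 2 0>; <0 2 1>; <2 0 0>; <2 0 1>; <2 2 0>; <2 2 1>
PSO (8): <0 0 0>; <0 0 1>; <0 2 0>; <0 2 1>; <2 0 0>; <2 0 1>; <2 2 0>; <2 2 1>
target <0 0 1> ∈ {SC,TSO,PSO}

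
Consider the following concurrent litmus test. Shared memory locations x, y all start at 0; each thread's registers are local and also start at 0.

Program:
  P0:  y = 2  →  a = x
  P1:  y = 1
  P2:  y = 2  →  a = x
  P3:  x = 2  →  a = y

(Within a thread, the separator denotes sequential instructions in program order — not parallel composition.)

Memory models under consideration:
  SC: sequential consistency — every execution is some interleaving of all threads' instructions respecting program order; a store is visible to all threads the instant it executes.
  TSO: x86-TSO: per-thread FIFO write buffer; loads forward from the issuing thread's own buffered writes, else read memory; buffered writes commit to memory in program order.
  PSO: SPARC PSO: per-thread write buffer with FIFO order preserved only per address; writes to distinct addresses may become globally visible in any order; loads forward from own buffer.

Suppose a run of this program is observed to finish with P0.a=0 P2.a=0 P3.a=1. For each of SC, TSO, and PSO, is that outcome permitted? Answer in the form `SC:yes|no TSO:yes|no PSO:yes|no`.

SC:yes TSO:yes PSO:yes

outcome vector order: (P0.a,P2.a,P3.a)
[SC] allowed = {001; 002; 021; 022; 201; 202; 220; 221; 222}
[TSO] allowed = {000; 001; 002; 020; 021; 022; 200; 201; 202; 220; 221; 222}
[PSO] allowed = {000; 001; 002; 020; 021; 022; 200; 201; 202; 220; 221; 222}
target 001 ∈ {SC,TSO,PSO}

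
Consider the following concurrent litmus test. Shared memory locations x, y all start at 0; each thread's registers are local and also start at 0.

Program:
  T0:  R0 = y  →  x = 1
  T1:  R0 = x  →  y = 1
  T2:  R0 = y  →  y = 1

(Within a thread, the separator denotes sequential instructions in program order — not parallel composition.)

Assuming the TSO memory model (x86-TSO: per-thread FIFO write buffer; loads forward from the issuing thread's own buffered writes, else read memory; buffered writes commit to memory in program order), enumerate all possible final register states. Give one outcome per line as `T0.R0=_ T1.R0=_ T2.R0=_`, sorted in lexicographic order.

outcome vector order: (T0.R0,T1.R0,T2.R0)
|TSO outcomes| = 7

T0.R0=0 T1.R0=0 T2.R0=0
T0.R0=0 T1.R0=0 T2.R0=1
T0.R0=0 T1.R0=1 T2.R0=0
T0.R0=0 T1.R0=1 T2.R0=1
T0.R0=1 T1.R0=0 T2.R0=0
T0.R0=1 T1.R0=0 T2.R0=1
T0.R0=1 T1.R0=1 T2.R0=0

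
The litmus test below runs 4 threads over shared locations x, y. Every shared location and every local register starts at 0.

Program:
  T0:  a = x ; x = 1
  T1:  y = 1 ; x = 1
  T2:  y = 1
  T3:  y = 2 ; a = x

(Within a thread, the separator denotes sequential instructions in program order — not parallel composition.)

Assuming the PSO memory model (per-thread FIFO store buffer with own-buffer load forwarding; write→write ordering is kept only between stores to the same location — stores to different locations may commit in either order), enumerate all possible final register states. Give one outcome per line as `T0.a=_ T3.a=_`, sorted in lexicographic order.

T0.a=0 T3.a=0
T0.a=0 T3.a=1
T0.a=1 T3.a=0
T0.a=1 T3.a=1

outcome vector order: (T0.a,T3.a)
|PSO outcomes| = 4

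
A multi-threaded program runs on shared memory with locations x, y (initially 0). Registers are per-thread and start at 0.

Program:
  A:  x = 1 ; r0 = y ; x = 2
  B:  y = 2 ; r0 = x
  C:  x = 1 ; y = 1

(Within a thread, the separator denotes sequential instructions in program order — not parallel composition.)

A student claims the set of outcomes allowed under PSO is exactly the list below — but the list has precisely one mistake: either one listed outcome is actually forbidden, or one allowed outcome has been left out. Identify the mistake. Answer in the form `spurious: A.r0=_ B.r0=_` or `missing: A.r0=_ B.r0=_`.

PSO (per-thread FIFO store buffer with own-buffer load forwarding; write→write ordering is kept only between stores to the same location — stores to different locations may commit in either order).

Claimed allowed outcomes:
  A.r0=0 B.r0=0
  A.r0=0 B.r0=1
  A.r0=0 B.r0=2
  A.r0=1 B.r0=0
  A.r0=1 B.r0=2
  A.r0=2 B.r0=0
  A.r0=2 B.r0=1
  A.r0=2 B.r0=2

outcome vector order: (A.r0,B.r0)
under PSO → (0,0); (0,1); (0,2); (1,0); (1,1); (1,2); (2,0); (2,1); (2,2)
PSO∖claimed = {(1,1)}

missing: A.r0=1 B.r0=1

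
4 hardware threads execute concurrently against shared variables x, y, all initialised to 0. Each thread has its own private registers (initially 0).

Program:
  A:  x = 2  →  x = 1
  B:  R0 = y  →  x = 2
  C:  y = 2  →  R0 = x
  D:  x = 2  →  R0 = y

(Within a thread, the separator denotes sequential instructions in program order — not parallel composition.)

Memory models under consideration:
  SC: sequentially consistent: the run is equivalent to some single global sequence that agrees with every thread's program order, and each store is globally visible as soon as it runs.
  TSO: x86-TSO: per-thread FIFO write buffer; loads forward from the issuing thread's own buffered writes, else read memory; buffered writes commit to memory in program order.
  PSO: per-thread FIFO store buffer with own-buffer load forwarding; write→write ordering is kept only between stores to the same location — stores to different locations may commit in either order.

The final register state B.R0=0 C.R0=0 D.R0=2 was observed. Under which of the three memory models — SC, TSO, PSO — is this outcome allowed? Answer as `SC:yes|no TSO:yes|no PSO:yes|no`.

SC:yes TSO:yes PSO:yes

outcome vector order: (B.R0,C.R0,D.R0)
under SC → 002, 010, 012, 020, 022, 202, 210, 212, 220, 222
under TSO → 000, 002, 010, 012, 020, 022, 200, 202, 210, 212, 220, 222
under PSO → 000, 002, 010, 012, 020, 022, 200, 202, 210, 212, 220, 222
target 002 ∈ {SC,TSO,PSO}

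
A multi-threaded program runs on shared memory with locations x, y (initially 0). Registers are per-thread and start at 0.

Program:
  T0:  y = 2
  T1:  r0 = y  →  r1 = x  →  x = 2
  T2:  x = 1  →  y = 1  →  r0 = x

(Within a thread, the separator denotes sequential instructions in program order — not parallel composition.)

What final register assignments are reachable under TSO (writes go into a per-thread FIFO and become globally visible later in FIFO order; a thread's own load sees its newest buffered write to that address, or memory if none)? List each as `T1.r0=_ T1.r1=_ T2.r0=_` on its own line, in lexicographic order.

outcome vector order: (T1.r0,T1.r1,T2.r0)
|TSO outcomes| = 10

T1.r0=0 T1.r1=0 T2.r0=1
T1.r0=0 T1.r1=0 T2.r0=2
T1.r0=0 T1.r1=1 T2.r0=1
T1.r0=0 T1.r1=1 T2.r0=2
T1.r0=1 T1.r1=1 T2.r0=1
T1.r0=1 T1.r1=1 T2.r0=2
T1.r0=2 T1.r1=0 T2.r0=1
T1.r0=2 T1.r1=0 T2.r0=2
T1.r0=2 T1.r1=1 T2.r0=1
T1.r0=2 T1.r1=1 T2.r0=2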